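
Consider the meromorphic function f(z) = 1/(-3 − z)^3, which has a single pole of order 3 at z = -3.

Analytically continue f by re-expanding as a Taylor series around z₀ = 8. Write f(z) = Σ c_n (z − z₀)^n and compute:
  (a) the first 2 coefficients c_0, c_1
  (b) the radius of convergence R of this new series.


Let w = z − z₀, so z = z₀ + w.
Then -3 − z = -3 − (z₀ + w) = (-3 − z₀) − w = -11 − w.
f(z) = 1/(-11 − w)^3 = (1/(-11)^3) · (1 − w/(-11))^{−3}.
By the binomial series (1−u)^{−3} = Σ_{n≥0} C(n+2, 2) u^n for |u|<1, with u = w/(-11):
  c_n = C(n+2, 2) / (-11)^(n+3).
  c_0 = 1/(-11)^3 = -1/1331.
  c_1 = 3/(-11)^4 = 3/14641.
The series is valid for |w/d| < 1, i.e. |z − z₀| < |d|.
Radius of convergence: R = |-3 − z₀| = |-11| = 11 (distance from z₀ to the singularity z = -3).

c_0 = -1/1331, c_1 = 3/14641; R = 11.


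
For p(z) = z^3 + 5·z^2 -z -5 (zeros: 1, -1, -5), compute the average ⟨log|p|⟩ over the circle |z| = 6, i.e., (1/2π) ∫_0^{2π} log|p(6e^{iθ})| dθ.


Zeros: -5, -1, 1; r = 6.
Inside |z| < r: -5, -1, 1. Outside (|z| ≥ r): ∅.
p(0) = -5, so log|p(0)| = log(5) = 1.6094.
Apply Jensen: I(r) = log|p(0)| + Σ_k log(r/|z_k|), summed over zeros inside |z| < r.
  log(r/|z_k|) for z_k = 1: log(6/1) = 1.7918
  log(r/|z_k|) for z_k = -1: log(6/1) = 1.7918
  log(r/|z_k|) for z_k = -5: log(6/5) = 0.1823
Sum over inside zeros: 3.7658.
I(r) = log|p(0)| + (inside sum) = 1.6094 + 3.7658 = 5.3753.
Closed form (all zeros inside, monic): I(r) = n·log(r) = 3·log(6) = 5.3753. ✓

I(r) ≈ 5.3753.


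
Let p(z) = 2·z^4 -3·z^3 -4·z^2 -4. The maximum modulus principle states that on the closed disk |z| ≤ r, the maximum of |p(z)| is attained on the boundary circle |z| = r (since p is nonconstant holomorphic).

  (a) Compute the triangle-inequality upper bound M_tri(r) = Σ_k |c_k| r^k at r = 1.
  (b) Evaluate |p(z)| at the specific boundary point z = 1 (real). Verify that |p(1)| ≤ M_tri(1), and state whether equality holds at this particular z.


Coefficients: c_0 = -4, c_1 = 0, c_2 = -4, c_3 = -3, c_4 = 2. Radius r = 1.
Part (a). Triangle bound: M_tri(r) = Σ_k |c_k| r^k
  = |-4|·1^0 + |0|·1^1 + |-4|·1^2 + |-3|·1^3 + |2|·1^4
  = 4 + 0 + 4 + 3 + 2 = 13.
This bounds M(r) := max_{|z|=r} |p(z)| from above; equality holds iff all terms c_k z^k can be made to align in phase at a single z on |z|=r.
Part (b). At z = 1 (real, on the circle |z| = r):
  p(1) = (-4)·1^0 + (0)·1^1 + (-4)·1^2 + (-3)·1^3 + (2)·1^4 = -9.
  |p(1)| = 9.
Check: |p(1)| = 9 ≤ 13 = M_tri(1). ✓ Equality does not hold at z = 1 (the coefficients have mixed signs, so the terms do not all align in phase there).

M_tri(1) = 13; |p(1)| = 9; equality at z=1: no.


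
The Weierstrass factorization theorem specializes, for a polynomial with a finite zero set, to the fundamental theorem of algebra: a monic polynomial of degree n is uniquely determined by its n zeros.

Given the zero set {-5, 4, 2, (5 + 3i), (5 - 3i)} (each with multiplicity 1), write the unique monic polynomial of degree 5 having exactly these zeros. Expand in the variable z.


The polynomial is p(z) = ∏_{α ∈ S} (z − α), where S = {-5, 4, 2, (5 + 3i), (5 - 3i)}.
Expanding the product yields: p(z) = z^5 -11·z^4 + 22·z^3 + 226·z^2 -1148·z + 1360.
Note conjugate pairs combine to real quadratics: (z − (5+3i))(z − (5−3i)) = z² − 10z + 34.
The resulting polynomial has degree 5 and real coefficients as required.

p(z) = z^5 -11·z^4 + 22·z^3 + 226·z^2 -1148·z + 1360.


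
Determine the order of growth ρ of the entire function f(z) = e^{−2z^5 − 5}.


|e^{−2z^5 − 5}| = e^{Re(-2·z^5) + -5} ≤ e^{2|z|^5 + -5} = e^{2r^5 + -5} on |z| = r, so ρ ≤ 5. Choosing z on |z|=r so that -2·z^5 is real positive (always possible by picking arg z appropriately) gives |f(z)| = e^{2r^5 + -5}, matching the bound. The additive constant -5 does not affect log log M(r) ~ 5·log r. Hence ρ = 5.
Therefore ρ = 5.

Order ρ = 5.


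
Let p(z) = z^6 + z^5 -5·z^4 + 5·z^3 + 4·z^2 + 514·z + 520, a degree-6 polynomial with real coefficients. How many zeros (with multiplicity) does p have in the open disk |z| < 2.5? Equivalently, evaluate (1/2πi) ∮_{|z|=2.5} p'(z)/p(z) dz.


The zeros of p are: -4, -1, (-1 + 3i), (-1 - 3i), (3 + 2i), (3 - 2i).
Their magnitudes are: 4, 1, 3.162, 3.162, 3.606, 3.606.
Zeros with |z| < R = 2.5: -1.
Count = 1.
By the argument principle, (1/2πi) ∮_{|z|=R} p'(z)/p(z) dz equals exactly this count.

Number of zeros inside |z| < 2.5: 1.


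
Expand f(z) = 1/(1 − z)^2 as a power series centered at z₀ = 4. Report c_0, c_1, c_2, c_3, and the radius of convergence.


Let w = z − z₀, so z = z₀ + w.
Then 1 − z = 1 − (z₀ + w) = (1 − z₀) − w = -3 − w.
f(z) = 1/(-3 − w)^2 = (1/(-3)^2) · (1 − w/(-3))^{−2}.
By the binomial series (1−u)^{−2} = Σ_{n≥0} C(n+1, 1) u^n for |u|<1, with u = w/(-3):
  c_n = C(n+1, 1) / (-3)^(n+2).
  c_0 = 1/(-3)^2 = 1/9.
  c_1 = 2/(-3)^3 = -2/27.
  c_2 = 3/(-3)^4 = 1/27.
  c_3 = 4/(-3)^5 = -4/243.
The series is valid for |w/d| < 1, i.e. |z − z₀| < |d|.
Radius of convergence: R = |1 − z₀| = |-3| = 3 (distance from z₀ to the singularity z = 1).

c_0 = 1/9, c_1 = -2/27, c_2 = 1/27, c_3 = -4/243; R = 3.


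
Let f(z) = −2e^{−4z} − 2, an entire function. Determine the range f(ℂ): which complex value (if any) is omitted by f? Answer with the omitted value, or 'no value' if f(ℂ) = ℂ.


Little Picard bounds the complement of f(ℂ) to at most one point.
e^{−4z} is never zero on ℂ, so -2·e^{−4z} takes every value in ℂ ∖ {0}. Adding -2 shifts the range to ℂ ∖ {-2}. Thus f omits exactly the value -2.

Omitted value: -2.


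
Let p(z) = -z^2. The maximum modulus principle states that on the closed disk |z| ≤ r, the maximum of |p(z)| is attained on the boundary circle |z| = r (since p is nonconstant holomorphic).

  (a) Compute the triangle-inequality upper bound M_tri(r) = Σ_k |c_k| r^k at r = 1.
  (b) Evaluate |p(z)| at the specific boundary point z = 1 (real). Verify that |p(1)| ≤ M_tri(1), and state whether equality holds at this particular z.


Coefficients: c_0 = 0, c_1 = 0, c_2 = -1. Radius r = 1.
Part (a). Triangle bound: M_tri(r) = Σ_k |c_k| r^k
  = |0|·1^0 + |0|·1^1 + |-1|·1^2
  = 0 + 0 + 1 = 1.
This bounds M(r) := max_{|z|=r} |p(z)| from above; equality holds iff all terms c_k z^k can be made to align in phase at a single z on |z|=r.
Part (b). At z = 1 (real, on the circle |z| = r):
  p(1) = (0)·1^0 + (0)·1^1 + (-1)·1^2 = -1.
  |p(1)| = 1.
Since all nonzero coefficients share the same sign, |p(1)| = 1 = M_tri(1); the triangle bound is attained at z = 1, so in fact M(r) = 1.

M_tri(1) = 1; |p(1)| = 1; equality at z=1: yes.


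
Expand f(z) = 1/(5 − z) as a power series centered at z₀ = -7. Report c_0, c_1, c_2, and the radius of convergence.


Let w = z − z₀, so z = z₀ + w.
Then 5 − z = 5 − (z₀ + w) = (5 − z₀) − w = 12 − w.
f(z) = 1/(12 − w) = (1/(12)) · 1/(1 − w/(12)) = Σ_{n≥0} w^n / (12)^(n+1).
So c_n = 1/(12)^(n+1):
  c_0 = 1/(12)^1 = 1/12.
  c_1 = 1/(12)^2 = 1/144.
  c_2 = 1/(12)^3 = 1/1728.
The series is valid for |w/d| < 1, i.e. |z − z₀| < |d|.
Radius of convergence: R = |5 − z₀| = |12| = 12 (distance from z₀ to the singularity z = 5).

c_0 = 1/12, c_1 = 1/144, c_2 = 1/1728; R = 12.


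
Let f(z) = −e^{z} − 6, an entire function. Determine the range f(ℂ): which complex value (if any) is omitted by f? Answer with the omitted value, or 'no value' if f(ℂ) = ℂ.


Little Picard bounds the complement of f(ℂ) to at most one point.
e^{z} is never zero on ℂ, so -1·e^{z} takes every value in ℂ ∖ {0}. Adding -6 shifts the range to ℂ ∖ {-6}. Thus f omits exactly the value -6.

Omitted value: -6.


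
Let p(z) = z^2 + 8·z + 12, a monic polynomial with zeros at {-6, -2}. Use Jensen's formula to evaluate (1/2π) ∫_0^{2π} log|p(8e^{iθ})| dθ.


Zeros: -6, -2; r = 8.
Inside |z| < r: -6, -2. Outside (|z| ≥ r): ∅.
p(0) = 12, so log|p(0)| = log(12) = 2.4849.
Apply Jensen: I(r) = log|p(0)| + Σ_k log(r/|z_k|), summed over zeros inside |z| < r.
  log(r/|z_k|) for z_k = -6: log(8/6) = 0.2877
  log(r/|z_k|) for z_k = -2: log(8/2) = 1.3863
Sum over inside zeros: 1.6740.
I(r) = log|p(0)| + (inside sum) = 2.4849 + 1.6740 = 4.1589.
Closed form (all zeros inside, monic): I(r) = n·log(r) = 2·log(8) = 4.1589. ✓

I(r) ≈ 4.1589.


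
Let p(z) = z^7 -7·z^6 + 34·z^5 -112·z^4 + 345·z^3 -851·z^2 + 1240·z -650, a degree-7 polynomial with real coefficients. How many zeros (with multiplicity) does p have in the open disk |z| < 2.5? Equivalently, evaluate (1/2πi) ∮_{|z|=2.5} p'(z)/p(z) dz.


The zeros of p are: (-1 + 3i), (-1 - 3i), (2 + 1i), (2 - 1i), (2 + 3i), (2 - 3i), 1.
Their magnitudes are: 3.162, 3.162, 2.236, 2.236, 3.606, 3.606, 1.
Zeros with |z| < R = 2.5: (2 + 1i), (2 - 1i), 1.
Count = 3.
By the argument principle, (1/2πi) ∮_{|z|=R} p'(z)/p(z) dz equals exactly this count.

Number of zeros inside |z| < 2.5: 3.


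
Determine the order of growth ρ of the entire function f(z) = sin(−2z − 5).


sin(w) is a linear combination of e^{iw} and e^{−iw} (or e^w, e^{−w} in the hyperbolic case), so |sin(w)| ≤ e^{|w|}. With w = −2z − 5, |w| ≤ 2|z| + 5 = 2r + 5 on |z| = r, giving M(r) ≤ e^{2r + 5}, so ρ ≤ 1. On a suitable ray (z = it for sin/cos; z = t for sinh/cosh, t real → ∞), |sin(−2z − 5)| grows like e^{2|t|}/2, so ρ ≥ 1. Hence ρ = 1.
Therefore ρ = 1.

Order ρ = 1.


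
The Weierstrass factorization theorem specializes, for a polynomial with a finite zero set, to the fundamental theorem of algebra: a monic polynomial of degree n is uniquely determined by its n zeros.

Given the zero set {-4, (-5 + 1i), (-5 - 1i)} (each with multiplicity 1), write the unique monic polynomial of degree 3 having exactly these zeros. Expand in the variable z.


The polynomial is p(z) = ∏_{α ∈ S} (z − α), where S = {-4, (-5 + 1i), (-5 - 1i)}.
Expanding the product yields: p(z) = z^3 + 14·z^2 + 66·z + 104.
Note conjugate pairs combine to real quadratics: (z − (-5+1i))(z − (-5−1i)) = z² + 10z + 26.
The resulting polynomial has degree 3 and real coefficients as required.

p(z) = z^3 + 14·z^2 + 66·z + 104.


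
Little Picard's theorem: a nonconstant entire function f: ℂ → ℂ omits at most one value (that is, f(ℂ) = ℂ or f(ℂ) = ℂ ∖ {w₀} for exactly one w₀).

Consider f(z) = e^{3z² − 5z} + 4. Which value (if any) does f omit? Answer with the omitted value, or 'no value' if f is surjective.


Little Picard bounds the complement of f(ℂ) to at most one point.
The exponent g(z) = 3z² − 5z is a nonconstant polynomial, hence surjective onto ℂ. So e^{g(z)} takes every value in {e^w : w ∈ ℂ} = ℂ ∖ {0}. Adding 4 shifts the range to ℂ ∖ {4}. f omits exactly 4.

Omitted value: 4.


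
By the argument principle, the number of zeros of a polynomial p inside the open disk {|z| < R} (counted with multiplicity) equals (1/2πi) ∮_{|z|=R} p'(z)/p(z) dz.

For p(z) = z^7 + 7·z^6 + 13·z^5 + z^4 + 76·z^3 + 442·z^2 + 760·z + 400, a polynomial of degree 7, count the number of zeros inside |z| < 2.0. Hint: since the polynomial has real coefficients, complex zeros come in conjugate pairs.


The zeros of p are: (-3 + 1i), (-3 - 1i), (-2 + 1i), (-2 - 1i), -1, (2 + 2i), (2 - 2i).
Their magnitudes are: 3.162, 3.162, 2.236, 2.236, 1, 2.828, 2.828.
Zeros with |z| < R = 2.0: -1.
Count = 1.
By the argument principle, (1/2πi) ∮_{|z|=R} p'(z)/p(z) dz equals exactly this count.

Number of zeros inside |z| < 2.0: 1.


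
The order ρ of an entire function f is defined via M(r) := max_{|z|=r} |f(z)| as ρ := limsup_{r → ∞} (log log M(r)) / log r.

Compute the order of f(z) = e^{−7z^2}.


|e^{−7z^2}| = e^{Re(-7·z^2) + 0} ≤ e^{7|z|^2 + 0} = e^{7r^2 + 0} on |z| = r, so ρ ≤ 2. Choosing z on |z|=r so that -7·z^2 is real positive (always possible by picking arg z appropriately) gives |f(z)| = e^{7r^2 + 0}, matching the bound. The additive constant 0 does not affect log log M(r) ~ 2·log r. Hence ρ = 2.
Therefore ρ = 2.

Order ρ = 2.


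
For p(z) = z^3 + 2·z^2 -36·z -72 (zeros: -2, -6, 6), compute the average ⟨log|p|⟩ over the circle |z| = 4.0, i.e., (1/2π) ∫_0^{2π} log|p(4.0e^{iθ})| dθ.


Zeros: -6, -2, 6; r = 4.0.
Inside |z| < r: -2. Outside (|z| ≥ r): -6, 6.
p(0) = -72, so log|p(0)| = log(72) = 4.2767.
Apply Jensen: I(r) = log|p(0)| + Σ_k log(r/|z_k|), summed over zeros inside |z| < r.
  log(r/|z_k|) for z_k = -2: log(4.0/2) = 0.6931
  Outside zeros (-6, 6) contribute nothing to the Jensen sum.
Sum over inside zeros: 0.6931.
I(r) = log|p(0)| + (inside sum) = 4.2767 + 0.6931 = 4.9698.
Note: since some zeros are outside |z| ≤ r, the simplified n·log(r) form does NOT apply — only the inside zeros contribute.

I(r) ≈ 4.9698.


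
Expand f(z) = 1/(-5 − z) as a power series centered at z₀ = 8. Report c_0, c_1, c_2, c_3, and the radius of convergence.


Let w = z − z₀, so z = z₀ + w.
Then -5 − z = -5 − (z₀ + w) = (-5 − z₀) − w = -13 − w.
f(z) = 1/(-13 − w) = (1/(-13)) · 1/(1 − w/(-13)) = Σ_{n≥0} w^n / (-13)^(n+1).
So c_n = 1/(-13)^(n+1):
  c_0 = 1/(-13)^1 = -1/13.
  c_1 = 1/(-13)^2 = 1/169.
  c_2 = 1/(-13)^3 = -1/2197.
  c_3 = 1/(-13)^4 = 1/28561.
The series is valid for |w/d| < 1, i.e. |z − z₀| < |d|.
Radius of convergence: R = |-5 − z₀| = |-13| = 13 (distance from z₀ to the singularity z = -5).

c_0 = -1/13, c_1 = 1/169, c_2 = -1/2197, c_3 = 1/28561; R = 13.


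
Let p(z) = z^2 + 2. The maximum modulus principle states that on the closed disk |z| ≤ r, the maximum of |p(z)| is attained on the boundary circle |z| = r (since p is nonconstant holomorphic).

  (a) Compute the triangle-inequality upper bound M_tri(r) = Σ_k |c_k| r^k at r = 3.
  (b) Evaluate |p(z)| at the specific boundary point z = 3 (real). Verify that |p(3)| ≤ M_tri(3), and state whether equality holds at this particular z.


Coefficients: c_0 = 2, c_1 = 0, c_2 = 1. Radius r = 3.
Part (a). Triangle bound: M_tri(r) = Σ_k |c_k| r^k
  = |2|·3^0 + |0|·3^1 + |1|·3^2
  = 2 + 0 + 9 = 11.
This bounds M(r) := max_{|z|=r} |p(z)| from above; equality holds iff all terms c_k z^k can be made to align in phase at a single z on |z|=r.
Part (b). At z = 3 (real, on the circle |z| = r):
  p(3) = (2)·3^0 + (0)·3^1 + (1)·3^2 = 11.
  |p(3)| = 11.
Since all nonzero coefficients share the same sign, |p(3)| = 11 = M_tri(3); the triangle bound is attained at z = 3, so in fact M(r) = 11.

M_tri(3) = 11; |p(3)| = 11; equality at z=3: yes.


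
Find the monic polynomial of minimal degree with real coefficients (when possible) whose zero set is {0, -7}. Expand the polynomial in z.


The polynomial is p(z) = ∏_{α ∈ S} (z − α), where S = {0, -7}.
Expanding the product yields: p(z) = z^2 + 7·z.
The resulting polynomial has degree 2 and real coefficients as required.

p(z) = z^2 + 7·z.


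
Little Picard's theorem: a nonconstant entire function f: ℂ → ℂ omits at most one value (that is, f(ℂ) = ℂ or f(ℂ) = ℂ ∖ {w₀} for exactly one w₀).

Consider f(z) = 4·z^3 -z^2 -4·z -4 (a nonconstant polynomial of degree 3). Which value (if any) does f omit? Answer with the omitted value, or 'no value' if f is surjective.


Little Picard bounds the complement of f(ℂ) to at most one point.
For every w ∈ ℂ, the equation p(z) − w = 0 is a nonconstant polynomial in z and hence has at least one root by the fundamental theorem of algebra. So p is surjective onto ℂ, omitting no value.

Omitted value: no value.


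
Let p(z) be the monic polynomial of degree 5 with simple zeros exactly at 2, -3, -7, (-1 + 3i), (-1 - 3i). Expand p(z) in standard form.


The polynomial is p(z) = ∏_{α ∈ S} (z − α), where S = {2, -3, -7, (-1 + 3i), (-1 - 3i)}.
Expanding the product yields: p(z) = z^5 + 10·z^4 + 27·z^3 + 40·z^2 -74·z -420.
Note conjugate pairs combine to real quadratics: (z − (-1+3i))(z − (-1−3i)) = z² + 2z + 10.
The resulting polynomial has degree 5 and real coefficients as required.

p(z) = z^5 + 10·z^4 + 27·z^3 + 40·z^2 -74·z -420.


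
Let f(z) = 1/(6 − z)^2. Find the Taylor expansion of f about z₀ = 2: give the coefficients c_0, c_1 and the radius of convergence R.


Let w = z − z₀, so z = z₀ + w.
Then 6 − z = 6 − (z₀ + w) = (6 − z₀) − w = 4 − w.
f(z) = 1/(4 − w)^2 = (1/(4)^2) · (1 − w/(4))^{−2}.
By the binomial series (1−u)^{−2} = Σ_{n≥0} C(n+1, 1) u^n for |u|<1, with u = w/(4):
  c_n = C(n+1, 1) / (4)^(n+2).
  c_0 = 1/(4)^2 = 1/16.
  c_1 = 2/(4)^3 = 1/32.
The series is valid for |w/d| < 1, i.e. |z − z₀| < |d|.
Radius of convergence: R = |6 − z₀| = |4| = 4 (distance from z₀ to the singularity z = 6).

c_0 = 1/16, c_1 = 1/32; R = 4.


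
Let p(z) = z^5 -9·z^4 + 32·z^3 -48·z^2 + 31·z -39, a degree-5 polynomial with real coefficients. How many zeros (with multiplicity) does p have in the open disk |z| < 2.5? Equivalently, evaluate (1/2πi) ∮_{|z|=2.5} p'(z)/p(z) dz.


The zeros of p are: (0 + 1i), (0 - 1i), 3, (3 + 2i), (3 - 2i).
Their magnitudes are: 1, 1, 3, 3.606, 3.606.
Zeros with |z| < R = 2.5: (0 + 1i), (0 - 1i).
Count = 2.
By the argument principle, (1/2πi) ∮_{|z|=R} p'(z)/p(z) dz equals exactly this count.

Number of zeros inside |z| < 2.5: 2.


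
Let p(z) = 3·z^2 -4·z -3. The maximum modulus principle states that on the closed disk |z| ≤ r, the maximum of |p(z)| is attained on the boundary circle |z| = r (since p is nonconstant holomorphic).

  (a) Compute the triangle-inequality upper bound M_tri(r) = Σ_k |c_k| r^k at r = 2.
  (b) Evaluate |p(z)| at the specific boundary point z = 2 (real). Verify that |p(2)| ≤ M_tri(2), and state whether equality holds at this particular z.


Coefficients: c_0 = -3, c_1 = -4, c_2 = 3. Radius r = 2.
Part (a). Triangle bound: M_tri(r) = Σ_k |c_k| r^k
  = |-3|·2^0 + |-4|·2^1 + |3|·2^2
  = 3 + 8 + 12 = 23.
This bounds M(r) := max_{|z|=r} |p(z)| from above; equality holds iff all terms c_k z^k can be made to align in phase at a single z on |z|=r.
Part (b). At z = 2 (real, on the circle |z| = r):
  p(2) = (-3)·2^0 + (-4)·2^1 + (3)·2^2 = 1.
  |p(2)| = 1.
Check: |p(2)| = 1 ≤ 23 = M_tri(2). ✓ Equality does not hold at z = 2 (the coefficients have mixed signs, so the terms do not all align in phase there).

M_tri(2) = 23; |p(2)| = 1; equality at z=2: no.


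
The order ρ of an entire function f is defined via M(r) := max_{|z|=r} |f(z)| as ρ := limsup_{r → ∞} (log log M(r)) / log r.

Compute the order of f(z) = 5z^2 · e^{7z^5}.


M(r) = max_{|z|=r} |5|·|z|^2·|e^{7z^5}| = 5·r^2 · e^{7r^5} (the factors attain their maxima compatibly on |z|=r). Then log M(r) = log 5 + 2·log r + 7r^5, dominated by the last term, so log log M(r) ~ 5·log r. The polynomial factor 5z^2 contributes only a log r term and does not affect the order. ρ = 5.
Therefore ρ = 5.

Order ρ = 5.


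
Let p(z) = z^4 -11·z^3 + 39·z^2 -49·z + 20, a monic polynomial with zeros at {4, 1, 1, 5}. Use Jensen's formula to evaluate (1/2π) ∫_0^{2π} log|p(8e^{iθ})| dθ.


Zeros: 1, 1, 4, 5; r = 8.
Inside |z| < r: 1, 1, 4, 5. Outside (|z| ≥ r): ∅.
p(0) = 20, so log|p(0)| = log(20) = 2.9957.
Apply Jensen: I(r) = log|p(0)| + Σ_k log(r/|z_k|), summed over zeros inside |z| < r.
  log(r/|z_k|) for z_k = 4: log(8/4) = 0.6931
  log(r/|z_k|) for z_k = 1: log(8/1) = 2.0794
  log(r/|z_k|) for z_k = 1: log(8/1) = 2.0794
  log(r/|z_k|) for z_k = 5: log(8/5) = 0.4700
Sum over inside zeros: 5.3220.
I(r) = log|p(0)| + (inside sum) = 2.9957 + 5.3220 = 8.3178.
Closed form (all zeros inside, monic): I(r) = n·log(r) = 4·log(8) = 8.3178. ✓

I(r) ≈ 8.3178.


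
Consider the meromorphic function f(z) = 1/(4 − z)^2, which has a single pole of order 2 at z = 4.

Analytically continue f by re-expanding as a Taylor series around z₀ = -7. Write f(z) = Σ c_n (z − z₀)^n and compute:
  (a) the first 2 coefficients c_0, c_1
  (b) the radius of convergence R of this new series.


Let w = z − z₀, so z = z₀ + w.
Then 4 − z = 4 − (z₀ + w) = (4 − z₀) − w = 11 − w.
f(z) = 1/(11 − w)^2 = (1/(11)^2) · (1 − w/(11))^{−2}.
By the binomial series (1−u)^{−2} = Σ_{n≥0} C(n+1, 1) u^n for |u|<1, with u = w/(11):
  c_n = C(n+1, 1) / (11)^(n+2).
  c_0 = 1/(11)^2 = 1/121.
  c_1 = 2/(11)^3 = 2/1331.
The series is valid for |w/d| < 1, i.e. |z − z₀| < |d|.
Radius of convergence: R = |4 − z₀| = |11| = 11 (distance from z₀ to the singularity z = 4).

c_0 = 1/121, c_1 = 2/1331; R = 11.


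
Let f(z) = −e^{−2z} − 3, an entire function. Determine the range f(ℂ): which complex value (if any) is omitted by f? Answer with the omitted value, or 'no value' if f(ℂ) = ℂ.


Little Picard bounds the complement of f(ℂ) to at most one point.
e^{−2z} is never zero on ℂ, so -1·e^{−2z} takes every value in ℂ ∖ {0}. Adding -3 shifts the range to ℂ ∖ {-3}. Thus f omits exactly the value -3.

Omitted value: -3.


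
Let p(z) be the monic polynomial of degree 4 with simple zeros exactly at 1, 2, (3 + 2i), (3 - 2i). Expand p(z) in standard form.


The polynomial is p(z) = ∏_{α ∈ S} (z − α), where S = {1, 2, (3 + 2i), (3 - 2i)}.
Expanding the product yields: p(z) = z^4 -9·z^3 + 33·z^2 -51·z + 26.
Note conjugate pairs combine to real quadratics: (z − (3+2i))(z − (3−2i)) = z² − 6z + 13.
The resulting polynomial has degree 4 and real coefficients as required.

p(z) = z^4 -9·z^3 + 33·z^2 -51·z + 26.


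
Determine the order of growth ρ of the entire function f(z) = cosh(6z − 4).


cosh(w) is a linear combination of e^{iw} and e^{−iw} (or e^w, e^{−w} in the hyperbolic case), so |cosh(w)| ≤ e^{|w|}. With w = 6z − 4, |w| ≤ 6|z| + 4 = 6r + 4 on |z| = r, giving M(r) ≤ e^{6r + 4}, so ρ ≤ 1. On a suitable ray (z = it for sin/cos; z = t for sinh/cosh, t real → ∞), |cosh(6z − 4)| grows like e^{6|t|}/2, so ρ ≥ 1. Hence ρ = 1.
Therefore ρ = 1.

Order ρ = 1.


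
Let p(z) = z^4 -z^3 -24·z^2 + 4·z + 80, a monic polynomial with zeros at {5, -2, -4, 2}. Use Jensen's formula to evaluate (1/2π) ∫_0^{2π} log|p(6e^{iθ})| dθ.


Zeros: -4, -2, 2, 5; r = 6.
Inside |z| < r: -4, -2, 2, 5. Outside (|z| ≥ r): ∅.
p(0) = 80, so log|p(0)| = log(80) = 4.3820.
Apply Jensen: I(r) = log|p(0)| + Σ_k log(r/|z_k|), summed over zeros inside |z| < r.
  log(r/|z_k|) for z_k = 5: log(6/5) = 0.1823
  log(r/|z_k|) for z_k = -2: log(6/2) = 1.0986
  log(r/|z_k|) for z_k = -4: log(6/4) = 0.4055
  log(r/|z_k|) for z_k = 2: log(6/2) = 1.0986
Sum over inside zeros: 2.7850.
I(r) = log|p(0)| + (inside sum) = 4.3820 + 2.7850 = 7.1670.
Closed form (all zeros inside, monic): I(r) = n·log(r) = 4·log(6) = 7.1670. ✓

I(r) ≈ 7.1670.


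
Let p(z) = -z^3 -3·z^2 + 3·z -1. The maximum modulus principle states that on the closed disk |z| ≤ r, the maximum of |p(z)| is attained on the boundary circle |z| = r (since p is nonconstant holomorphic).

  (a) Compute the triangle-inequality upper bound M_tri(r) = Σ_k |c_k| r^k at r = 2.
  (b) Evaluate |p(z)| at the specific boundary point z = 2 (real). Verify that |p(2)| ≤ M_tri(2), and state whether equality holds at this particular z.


Coefficients: c_0 = -1, c_1 = 3, c_2 = -3, c_3 = -1. Radius r = 2.
Part (a). Triangle bound: M_tri(r) = Σ_k |c_k| r^k
  = |-1|·2^0 + |3|·2^1 + |-3|·2^2 + |-1|·2^3
  = 1 + 6 + 12 + 8 = 27.
This bounds M(r) := max_{|z|=r} |p(z)| from above; equality holds iff all terms c_k z^k can be made to align in phase at a single z on |z|=r.
Part (b). At z = 2 (real, on the circle |z| = r):
  p(2) = (-1)·2^0 + (3)·2^1 + (-3)·2^2 + (-1)·2^3 = -15.
  |p(2)| = 15.
Check: |p(2)| = 15 ≤ 27 = M_tri(2). ✓ Equality does not hold at z = 2 (the coefficients have mixed signs, so the terms do not all align in phase there).

M_tri(2) = 27; |p(2)| = 15; equality at z=2: no.


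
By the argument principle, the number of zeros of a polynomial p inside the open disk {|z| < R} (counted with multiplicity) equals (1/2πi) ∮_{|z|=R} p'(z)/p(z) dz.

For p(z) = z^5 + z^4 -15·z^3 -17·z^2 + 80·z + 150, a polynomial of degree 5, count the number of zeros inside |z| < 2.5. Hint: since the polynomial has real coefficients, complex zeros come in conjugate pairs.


The zeros of p are: (3 + 1i), (3 - 1i), (-2 + 1i), (-2 - 1i), -3.
Their magnitudes are: 3.162, 3.162, 2.236, 2.236, 3.
Zeros with |z| < R = 2.5: (-2 + 1i), (-2 - 1i).
Count = 2.
By the argument principle, (1/2πi) ∮_{|z|=R} p'(z)/p(z) dz equals exactly this count.

Number of zeros inside |z| < 2.5: 2.


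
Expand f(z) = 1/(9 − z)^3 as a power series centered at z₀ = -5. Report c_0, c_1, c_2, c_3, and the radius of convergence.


Let w = z − z₀, so z = z₀ + w.
Then 9 − z = 9 − (z₀ + w) = (9 − z₀) − w = 14 − w.
f(z) = 1/(14 − w)^3 = (1/(14)^3) · (1 − w/(14))^{−3}.
By the binomial series (1−u)^{−3} = Σ_{n≥0} C(n+2, 2) u^n for |u|<1, with u = w/(14):
  c_n = C(n+2, 2) / (14)^(n+3).
  c_0 = 1/(14)^3 = 1/2744.
  c_1 = 3/(14)^4 = 3/38416.
  c_2 = 6/(14)^5 = 3/268912.
  c_3 = 10/(14)^6 = 5/3764768.
The series is valid for |w/d| < 1, i.e. |z − z₀| < |d|.
Radius of convergence: R = |9 − z₀| = |14| = 14 (distance from z₀ to the singularity z = 9).

c_0 = 1/2744, c_1 = 3/38416, c_2 = 3/268912, c_3 = 5/3764768; R = 14.


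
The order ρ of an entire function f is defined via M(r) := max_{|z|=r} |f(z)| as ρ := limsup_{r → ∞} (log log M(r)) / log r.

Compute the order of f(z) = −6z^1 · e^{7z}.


M(r) = max_{|z|=r} |-6|·|z|^1·|e^{7z}| = 6·r^1 · e^{7r^1} (the factors attain their maxima compatibly on |z|=r). Then log M(r) = log 6 + 1·log r + 7r^1, dominated by the last term, so log log M(r) ~ 1·log r. The polynomial factor -6z^1 contributes only a log r term and does not affect the order. ρ = 1.
Therefore ρ = 1.

Order ρ = 1.


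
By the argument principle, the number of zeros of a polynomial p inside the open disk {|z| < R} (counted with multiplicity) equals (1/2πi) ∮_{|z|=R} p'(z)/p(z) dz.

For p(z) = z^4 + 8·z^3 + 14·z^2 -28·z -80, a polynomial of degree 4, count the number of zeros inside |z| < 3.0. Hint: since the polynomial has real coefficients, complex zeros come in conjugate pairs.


The zeros of p are: -4, (-3 + 1i), (-3 - 1i), 2.
Their magnitudes are: 4, 3.162, 3.162, 2.
Zeros with |z| < R = 3.0: 2.
Count = 1.
By the argument principle, (1/2πi) ∮_{|z|=R} p'(z)/p(z) dz equals exactly this count.

Number of zeros inside |z| < 3.0: 1.


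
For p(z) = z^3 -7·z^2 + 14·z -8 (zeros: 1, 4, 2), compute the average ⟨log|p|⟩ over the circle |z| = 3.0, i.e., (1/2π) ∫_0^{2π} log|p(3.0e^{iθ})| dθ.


Zeros: 1, 2, 4; r = 3.0.
Inside |z| < r: 1, 2. Outside (|z| ≥ r): 4.
p(0) = -8, so log|p(0)| = log(8) = 2.0794.
Apply Jensen: I(r) = log|p(0)| + Σ_k log(r/|z_k|), summed over zeros inside |z| < r.
  log(r/|z_k|) for z_k = 1: log(3.0/1) = 1.0986
  log(r/|z_k|) for z_k = 2: log(3.0/2) = 0.4055
  Outside zeros (4) contribute nothing to the Jensen sum.
Sum over inside zeros: 1.5041.
I(r) = log|p(0)| + (inside sum) = 2.0794 + 1.5041 = 3.5835.
Note: since some zeros are outside |z| ≤ r, the simplified n·log(r) form does NOT apply — only the inside zeros contribute.

I(r) ≈ 3.5835.


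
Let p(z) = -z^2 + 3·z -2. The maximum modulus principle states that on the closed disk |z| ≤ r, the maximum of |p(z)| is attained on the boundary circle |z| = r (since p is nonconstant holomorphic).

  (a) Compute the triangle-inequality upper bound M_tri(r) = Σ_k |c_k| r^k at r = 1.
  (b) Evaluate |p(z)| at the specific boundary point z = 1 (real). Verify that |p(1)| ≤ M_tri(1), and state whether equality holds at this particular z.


Coefficients: c_0 = -2, c_1 = 3, c_2 = -1. Radius r = 1.
Part (a). Triangle bound: M_tri(r) = Σ_k |c_k| r^k
  = |-2|·1^0 + |3|·1^1 + |-1|·1^2
  = 2 + 3 + 1 = 6.
This bounds M(r) := max_{|z|=r} |p(z)| from above; equality holds iff all terms c_k z^k can be made to align in phase at a single z on |z|=r.
Part (b). At z = 1 (real, on the circle |z| = r):
  p(1) = (-2)·1^0 + (3)·1^1 + (-1)·1^2 = 0.
  |p(1)| = 0.
Check: |p(1)| = 0 ≤ 6 = M_tri(1). ✓ Equality does not hold at z = 1 (the coefficients have mixed signs, so the terms do not all align in phase there).

M_tri(1) = 6; |p(1)| = 0; equality at z=1: no.


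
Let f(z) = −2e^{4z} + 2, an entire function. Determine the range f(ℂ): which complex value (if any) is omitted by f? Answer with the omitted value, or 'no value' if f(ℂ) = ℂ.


Little Picard bounds the complement of f(ℂ) to at most one point.
e^{4z} is never zero on ℂ, so -2·e^{4z} takes every value in ℂ ∖ {0}. Adding 2 shifts the range to ℂ ∖ {2}. Thus f omits exactly the value 2.

Omitted value: 2.


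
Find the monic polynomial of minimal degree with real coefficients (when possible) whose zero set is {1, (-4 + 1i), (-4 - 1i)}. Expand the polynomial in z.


The polynomial is p(z) = ∏_{α ∈ S} (z − α), where S = {1, (-4 + 1i), (-4 - 1i)}.
Expanding the product yields: p(z) = z^3 + 7·z^2 + 9·z -17.
Note conjugate pairs combine to real quadratics: (z − (-4+1i))(z − (-4−1i)) = z² + 8z + 17.
The resulting polynomial has degree 3 and real coefficients as required.

p(z) = z^3 + 7·z^2 + 9·z -17.


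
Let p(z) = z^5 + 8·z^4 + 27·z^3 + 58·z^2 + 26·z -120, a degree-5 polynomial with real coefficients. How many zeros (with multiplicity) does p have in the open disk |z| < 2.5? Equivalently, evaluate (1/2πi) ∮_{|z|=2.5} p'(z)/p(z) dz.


The zeros of p are: -4, -3, (-1 + 3i), (-1 - 3i), 1.
Their magnitudes are: 4, 3, 3.162, 3.162, 1.
Zeros with |z| < R = 2.5: 1.
Count = 1.
By the argument principle, (1/2πi) ∮_{|z|=R} p'(z)/p(z) dz equals exactly this count.

Number of zeros inside |z| < 2.5: 1.


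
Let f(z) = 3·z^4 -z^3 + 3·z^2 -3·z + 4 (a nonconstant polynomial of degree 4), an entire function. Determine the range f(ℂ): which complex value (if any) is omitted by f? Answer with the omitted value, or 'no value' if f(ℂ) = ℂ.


Little Picard bounds the complement of f(ℂ) to at most one point.
For every w ∈ ℂ, the equation p(z) − w = 0 is a nonconstant polynomial in z and hence has at least one root by the fundamental theorem of algebra. So p is surjective onto ℂ, omitting no value.

Omitted value: no value.


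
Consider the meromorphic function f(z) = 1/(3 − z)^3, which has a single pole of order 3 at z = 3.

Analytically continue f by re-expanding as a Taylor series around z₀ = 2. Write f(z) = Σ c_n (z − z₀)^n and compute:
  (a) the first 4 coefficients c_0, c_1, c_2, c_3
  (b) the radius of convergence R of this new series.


Let w = z − z₀, so z = z₀ + w.
Then 3 − z = 3 − (z₀ + w) = (3 − z₀) − w = 1 − w.
f(z) = 1/(1 − w)^3 = (1/(1)^3) · (1 − w/(1))^{−3}.
By the binomial series (1−u)^{−3} = Σ_{n≥0} C(n+2, 2) u^n for |u|<1, with u = w/(1):
  c_n = C(n+2, 2) / (1)^(n+3).
  c_0 = 1/(1)^3 = 1.
  c_1 = 3/(1)^4 = 3.
  c_2 = 6/(1)^5 = 6.
  c_3 = 10/(1)^6 = 10.
The series is valid for |w/d| < 1, i.e. |z − z₀| < |d|.
Radius of convergence: R = |3 − z₀| = |1| = 1 (distance from z₀ to the singularity z = 3).

c_0 = 1, c_1 = 3, c_2 = 6, c_3 = 10; R = 1.


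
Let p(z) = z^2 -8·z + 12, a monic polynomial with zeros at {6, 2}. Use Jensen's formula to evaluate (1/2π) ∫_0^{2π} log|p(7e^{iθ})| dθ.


Zeros: 2, 6; r = 7.
Inside |z| < r: 2, 6. Outside (|z| ≥ r): ∅.
p(0) = 12, so log|p(0)| = log(12) = 2.4849.
Apply Jensen: I(r) = log|p(0)| + Σ_k log(r/|z_k|), summed over zeros inside |z| < r.
  log(r/|z_k|) for z_k = 6: log(7/6) = 0.1542
  log(r/|z_k|) for z_k = 2: log(7/2) = 1.2528
Sum over inside zeros: 1.4069.
I(r) = log|p(0)| + (inside sum) = 2.4849 + 1.4069 = 3.8918.
Closed form (all zeros inside, monic): I(r) = n·log(r) = 2·log(7) = 3.8918. ✓

I(r) ≈ 3.8918.


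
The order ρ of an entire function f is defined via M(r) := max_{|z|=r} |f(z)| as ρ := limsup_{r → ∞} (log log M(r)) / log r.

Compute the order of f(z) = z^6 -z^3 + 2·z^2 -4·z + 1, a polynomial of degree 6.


|f(z)| ≤ Σ|c_k|·r^k = O(r^6) as r → ∞. Polynomial growth is O(e^{r^ε}) for every ε > 0 (since r^6/e^{r^ε} → 0), so ρ ≤ ε for all ε > 0, i.e. ρ = 0. Every nonconstant polynomial has order 0.
Therefore ρ = 0.

Order ρ = 0.


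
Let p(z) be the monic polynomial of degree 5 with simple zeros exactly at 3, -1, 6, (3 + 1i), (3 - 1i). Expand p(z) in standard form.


The polynomial is p(z) = ∏_{α ∈ S} (z − α), where S = {3, -1, 6, (3 + 1i), (3 - 1i)}.
Expanding the product yields: p(z) = z^5 -14·z^4 + 67·z^3 -116·z^2 -18·z + 180.
Note conjugate pairs combine to real quadratics: (z − (3+1i))(z − (3−1i)) = z² − 6z + 10.
The resulting polynomial has degree 5 and real coefficients as required.

p(z) = z^5 -14·z^4 + 67·z^3 -116·z^2 -18·z + 180.


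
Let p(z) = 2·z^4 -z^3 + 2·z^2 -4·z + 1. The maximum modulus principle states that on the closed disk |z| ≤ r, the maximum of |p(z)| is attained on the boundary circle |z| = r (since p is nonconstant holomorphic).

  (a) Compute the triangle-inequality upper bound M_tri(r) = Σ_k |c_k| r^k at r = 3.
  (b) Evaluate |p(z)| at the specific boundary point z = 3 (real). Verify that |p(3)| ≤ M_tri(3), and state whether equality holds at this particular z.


Coefficients: c_0 = 1, c_1 = -4, c_2 = 2, c_3 = -1, c_4 = 2. Radius r = 3.
Part (a). Triangle bound: M_tri(r) = Σ_k |c_k| r^k
  = |1|·3^0 + |-4|·3^1 + |2|·3^2 + |-1|·3^3 + |2|·3^4
  = 1 + 12 + 18 + 27 + 162 = 220.
This bounds M(r) := max_{|z|=r} |p(z)| from above; equality holds iff all terms c_k z^k can be made to align in phase at a single z on |z|=r.
Part (b). At z = 3 (real, on the circle |z| = r):
  p(3) = (1)·3^0 + (-4)·3^1 + (2)·3^2 + (-1)·3^3 + (2)·3^4 = 142.
  |p(3)| = 142.
Check: |p(3)| = 142 ≤ 220 = M_tri(3). ✓ Equality does not hold at z = 3 (the coefficients have mixed signs, so the terms do not all align in phase there).

M_tri(3) = 220; |p(3)| = 142; equality at z=3: no.


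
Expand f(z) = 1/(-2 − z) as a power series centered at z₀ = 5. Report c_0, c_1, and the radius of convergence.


Let w = z − z₀, so z = z₀ + w.
Then -2 − z = -2 − (z₀ + w) = (-2 − z₀) − w = -7 − w.
f(z) = 1/(-7 − w) = (1/(-7)) · 1/(1 − w/(-7)) = Σ_{n≥0} w^n / (-7)^(n+1).
So c_n = 1/(-7)^(n+1):
  c_0 = 1/(-7)^1 = -1/7.
  c_1 = 1/(-7)^2 = 1/49.
The series is valid for |w/d| < 1, i.e. |z − z₀| < |d|.
Radius of convergence: R = |-2 − z₀| = |-7| = 7 (distance from z₀ to the singularity z = -2).

c_0 = -1/7, c_1 = 1/49; R = 7.


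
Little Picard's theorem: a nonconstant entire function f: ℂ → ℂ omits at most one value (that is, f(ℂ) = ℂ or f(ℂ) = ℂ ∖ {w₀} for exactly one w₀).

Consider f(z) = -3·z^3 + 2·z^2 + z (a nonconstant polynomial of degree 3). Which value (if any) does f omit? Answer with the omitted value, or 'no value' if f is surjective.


Little Picard bounds the complement of f(ℂ) to at most one point.
For every w ∈ ℂ, the equation p(z) − w = 0 is a nonconstant polynomial in z and hence has at least one root by the fundamental theorem of algebra. So p is surjective onto ℂ, omitting no value.

Omitted value: no value.


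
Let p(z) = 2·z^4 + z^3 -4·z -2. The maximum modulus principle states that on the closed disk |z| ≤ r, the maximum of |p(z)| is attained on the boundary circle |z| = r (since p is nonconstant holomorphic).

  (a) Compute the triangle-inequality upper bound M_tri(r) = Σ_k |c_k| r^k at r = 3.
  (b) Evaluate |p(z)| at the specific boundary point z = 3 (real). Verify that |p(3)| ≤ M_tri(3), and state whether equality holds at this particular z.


Coefficients: c_0 = -2, c_1 = -4, c_2 = 0, c_3 = 1, c_4 = 2. Radius r = 3.
Part (a). Triangle bound: M_tri(r) = Σ_k |c_k| r^k
  = |-2|·3^0 + |-4|·3^1 + |0|·3^2 + |1|·3^3 + |2|·3^4
  = 2 + 12 + 0 + 27 + 162 = 203.
This bounds M(r) := max_{|z|=r} |p(z)| from above; equality holds iff all terms c_k z^k can be made to align in phase at a single z on |z|=r.
Part (b). At z = 3 (real, on the circle |z| = r):
  p(3) = (-2)·3^0 + (-4)·3^1 + (0)·3^2 + (1)·3^3 + (2)·3^4 = 175.
  |p(3)| = 175.
Check: |p(3)| = 175 ≤ 203 = M_tri(3). ✓ Equality does not hold at z = 3 (the coefficients have mixed signs, so the terms do not all align in phase there).

M_tri(3) = 203; |p(3)| = 175; equality at z=3: no.


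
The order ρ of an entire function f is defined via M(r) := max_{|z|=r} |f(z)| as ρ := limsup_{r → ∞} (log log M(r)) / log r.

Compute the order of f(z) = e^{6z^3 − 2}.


|e^{6z^3 − 2}| = e^{Re(6·z^3) + -2} ≤ e^{6|z|^3 + -2} = e^{6r^3 + -2} on |z| = r, so ρ ≤ 3. Choosing z on |z|=r so that 6·z^3 is real positive (always possible by picking arg z appropriately) gives |f(z)| = e^{6r^3 + -2}, matching the bound. The additive constant -2 does not affect log log M(r) ~ 3·log r. Hence ρ = 3.
Therefore ρ = 3.

Order ρ = 3.


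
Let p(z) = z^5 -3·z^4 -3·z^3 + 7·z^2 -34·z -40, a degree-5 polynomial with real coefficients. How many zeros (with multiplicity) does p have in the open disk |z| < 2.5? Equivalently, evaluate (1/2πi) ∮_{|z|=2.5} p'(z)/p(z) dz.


The zeros of p are: (1 + 2i), (1 - 2i), -1, 4, -2.
Their magnitudes are: 2.236, 2.236, 1, 4, 2.
Zeros with |z| < R = 2.5: (1 + 2i), (1 - 2i), -1, -2.
Count = 4.
By the argument principle, (1/2πi) ∮_{|z|=R} p'(z)/p(z) dz equals exactly this count.

Number of zeros inside |z| < 2.5: 4.


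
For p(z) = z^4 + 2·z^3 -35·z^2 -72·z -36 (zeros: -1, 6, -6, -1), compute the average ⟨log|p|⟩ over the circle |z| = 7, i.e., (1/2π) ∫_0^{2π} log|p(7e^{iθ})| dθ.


Zeros: -6, -1, -1, 6; r = 7.
Inside |z| < r: -6, -1, -1, 6. Outside (|z| ≥ r): ∅.
p(0) = -36, so log|p(0)| = log(36) = 3.5835.
Apply Jensen: I(r) = log|p(0)| + Σ_k log(r/|z_k|), summed over zeros inside |z| < r.
  log(r/|z_k|) for z_k = -1: log(7/1) = 1.9459
  log(r/|z_k|) for z_k = 6: log(7/6) = 0.1542
  log(r/|z_k|) for z_k = -6: log(7/6) = 0.1542
  log(r/|z_k|) for z_k = -1: log(7/1) = 1.9459
Sum over inside zeros: 4.2001.
I(r) = log|p(0)| + (inside sum) = 3.5835 + 4.2001 = 7.7836.
Closed form (all zeros inside, monic): I(r) = n·log(r) = 4·log(7) = 7.7836. ✓

I(r) ≈ 7.7836.


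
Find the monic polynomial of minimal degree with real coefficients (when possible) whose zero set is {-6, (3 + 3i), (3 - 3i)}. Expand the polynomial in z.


The polynomial is p(z) = ∏_{α ∈ S} (z − α), where S = {-6, (3 + 3i), (3 - 3i)}.
Expanding the product yields: p(z) = z^3 -18·z + 108.
Note conjugate pairs combine to real quadratics: (z − (3+3i))(z − (3−3i)) = z² − 6z + 18.
The resulting polynomial has degree 3 and real coefficients as required.

p(z) = z^3 -18·z + 108.


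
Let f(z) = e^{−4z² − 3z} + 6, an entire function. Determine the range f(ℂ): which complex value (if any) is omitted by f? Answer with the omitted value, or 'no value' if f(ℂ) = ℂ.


Little Picard bounds the complement of f(ℂ) to at most one point.
The exponent g(z) = −4z² − 3z is a nonconstant polynomial, hence surjective onto ℂ. So e^{g(z)} takes every value in {e^w : w ∈ ℂ} = ℂ ∖ {0}. Adding 6 shifts the range to ℂ ∖ {6}. f omits exactly 6.

Omitted value: 6.


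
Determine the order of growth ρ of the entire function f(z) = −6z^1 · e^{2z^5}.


M(r) = max_{|z|=r} |-6|·|z|^1·|e^{2z^5}| = 6·r^1 · e^{2r^5} (the factors attain their maxima compatibly on |z|=r). Then log M(r) = log 6 + 1·log r + 2r^5, dominated by the last term, so log log M(r) ~ 5·log r. The polynomial factor -6z^1 contributes only a log r term and does not affect the order. ρ = 5.
Therefore ρ = 5.

Order ρ = 5.


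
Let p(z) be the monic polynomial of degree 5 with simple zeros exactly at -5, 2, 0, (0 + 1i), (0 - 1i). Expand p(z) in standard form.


The polynomial is p(z) = ∏_{α ∈ S} (z − α), where S = {-5, 2, 0, (0 + 1i), (0 - 1i)}.
Expanding the product yields: p(z) = z^5 + 3·z^4 -9·z^3 + 3·z^2 -10·z.
Note conjugate pairs combine to real quadratics: (z − (0+1i))(z − (0−1i)) = z² + 1.
The resulting polynomial has degree 5 and real coefficients as required.

p(z) = z^5 + 3·z^4 -9·z^3 + 3·z^2 -10·z.
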